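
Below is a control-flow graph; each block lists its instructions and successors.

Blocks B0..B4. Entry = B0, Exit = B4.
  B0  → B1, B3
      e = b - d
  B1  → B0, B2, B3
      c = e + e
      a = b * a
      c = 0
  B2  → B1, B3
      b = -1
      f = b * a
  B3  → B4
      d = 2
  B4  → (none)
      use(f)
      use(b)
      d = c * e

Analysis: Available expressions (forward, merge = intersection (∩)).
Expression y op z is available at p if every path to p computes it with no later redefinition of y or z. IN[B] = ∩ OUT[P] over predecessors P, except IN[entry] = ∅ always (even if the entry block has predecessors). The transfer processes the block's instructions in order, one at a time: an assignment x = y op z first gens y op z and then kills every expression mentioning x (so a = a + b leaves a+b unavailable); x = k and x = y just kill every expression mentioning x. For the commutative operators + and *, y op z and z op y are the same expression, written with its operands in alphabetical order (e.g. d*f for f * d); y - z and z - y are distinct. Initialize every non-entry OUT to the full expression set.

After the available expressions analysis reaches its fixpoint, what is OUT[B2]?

Answer: {a*b, e+e}

Derivation:
Converged values:
  B0: | IN={} | OUT={b-d}
  B1: | IN={} | OUT={e+e}
  B2: | IN={e+e} | OUT={a*b, e+e}
  B3: | IN={} | OUT={}
  B4: | IN={} | OUT={c*e}

Merge at B2: IN[B2] = OUT[B1] = {e+e}
Applying B2's transfer function to that IN value gives OUT[B2] (row B2 above).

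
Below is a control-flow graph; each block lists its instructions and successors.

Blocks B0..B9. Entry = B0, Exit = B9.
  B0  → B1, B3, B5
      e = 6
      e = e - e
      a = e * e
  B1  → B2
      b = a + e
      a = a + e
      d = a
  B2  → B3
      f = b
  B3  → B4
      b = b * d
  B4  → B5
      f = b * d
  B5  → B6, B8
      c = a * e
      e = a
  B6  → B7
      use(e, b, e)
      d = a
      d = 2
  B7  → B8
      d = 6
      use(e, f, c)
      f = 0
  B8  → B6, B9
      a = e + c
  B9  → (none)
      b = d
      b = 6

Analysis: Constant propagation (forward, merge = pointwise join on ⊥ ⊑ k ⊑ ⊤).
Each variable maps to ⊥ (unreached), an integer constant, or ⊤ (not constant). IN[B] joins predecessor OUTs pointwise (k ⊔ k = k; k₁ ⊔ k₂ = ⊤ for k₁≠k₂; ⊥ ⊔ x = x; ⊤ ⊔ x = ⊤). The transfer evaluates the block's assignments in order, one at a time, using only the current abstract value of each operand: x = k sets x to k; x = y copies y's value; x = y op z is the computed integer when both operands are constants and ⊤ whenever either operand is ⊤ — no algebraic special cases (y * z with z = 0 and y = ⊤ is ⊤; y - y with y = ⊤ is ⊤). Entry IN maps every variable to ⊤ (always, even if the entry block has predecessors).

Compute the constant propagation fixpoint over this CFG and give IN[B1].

Answer: {a: 0, b: ⊤, c: ⊤, d: ⊤, e: 0, f: ⊤}

Trace:
Per-block solution:
  B0: | IN=(all ⊤) | OUT={a:0, e:0; rest ⊤}
  B1: | IN={a:0, e:0; rest ⊤} | OUT={a:0, b:0, d:0, e:0; rest ⊤}
  B2: | IN={a:0, b:0, d:0, e:0; rest ⊤} | OUT={a:0, b:0, d:0, e:0, f:0; rest ⊤}
  B3: | IN={a:0, e:0; rest ⊤} | OUT={a:0, e:0; rest ⊤}
  B4: | IN={a:0, e:0; rest ⊤} | OUT={a:0, e:0; rest ⊤}
  B5: | IN={a:0, e:0; rest ⊤} | OUT={a:0, c:0, e:0; rest ⊤}
  B6: | IN={a:0, c:0, e:0; rest ⊤} | OUT={a:0, c:0, d:2, e:0; rest ⊤}
  B7: | IN={a:0, c:0, d:2, e:0; rest ⊤} | OUT={a:0, c:0, d:6, e:0, f:0; rest ⊤}
  B8: | IN={a:0, c:0, e:0; rest ⊤} | OUT={a:0, c:0, e:0; rest ⊤}
  B9: | IN={a:0, c:0, e:0; rest ⊤} | OUT={a:0, b:6, c:0, e:0; rest ⊤}

Merge at B1: IN[B1] = OUT[B0] = {a: 0, b: ⊤, c: ⊤, d: ⊤, e: 0, f: ⊤}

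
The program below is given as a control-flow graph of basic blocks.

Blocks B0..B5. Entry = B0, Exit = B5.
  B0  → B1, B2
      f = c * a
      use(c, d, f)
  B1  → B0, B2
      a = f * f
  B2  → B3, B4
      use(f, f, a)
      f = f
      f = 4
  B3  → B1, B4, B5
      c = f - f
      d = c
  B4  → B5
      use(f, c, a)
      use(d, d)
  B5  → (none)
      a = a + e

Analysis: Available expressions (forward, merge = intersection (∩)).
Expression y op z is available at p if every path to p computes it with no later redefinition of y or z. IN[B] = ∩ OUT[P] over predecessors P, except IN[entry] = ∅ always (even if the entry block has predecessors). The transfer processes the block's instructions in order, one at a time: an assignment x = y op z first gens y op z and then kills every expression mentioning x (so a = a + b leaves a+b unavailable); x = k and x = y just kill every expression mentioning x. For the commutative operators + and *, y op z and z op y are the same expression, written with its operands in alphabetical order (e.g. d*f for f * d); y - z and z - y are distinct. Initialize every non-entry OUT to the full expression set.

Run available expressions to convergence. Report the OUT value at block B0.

Converged values:
  B0: | IN={} | OUT={a*c}
  B1: | IN={} | OUT={f*f}
  B2: | IN={} | OUT={}
  B3: | IN={} | OUT={f-f}
  B4: | IN={} | OUT={}
  B5: | IN={} | OUT={}

Merge at B0 (entry node, so the boundary value {} is joined with the incoming edge(s)): IN[B0] = {} ∩ OUT[B1] = {}
Applying B0's transfer function to that IN value gives OUT[B0] (row B0 above).

Answer: {a*c}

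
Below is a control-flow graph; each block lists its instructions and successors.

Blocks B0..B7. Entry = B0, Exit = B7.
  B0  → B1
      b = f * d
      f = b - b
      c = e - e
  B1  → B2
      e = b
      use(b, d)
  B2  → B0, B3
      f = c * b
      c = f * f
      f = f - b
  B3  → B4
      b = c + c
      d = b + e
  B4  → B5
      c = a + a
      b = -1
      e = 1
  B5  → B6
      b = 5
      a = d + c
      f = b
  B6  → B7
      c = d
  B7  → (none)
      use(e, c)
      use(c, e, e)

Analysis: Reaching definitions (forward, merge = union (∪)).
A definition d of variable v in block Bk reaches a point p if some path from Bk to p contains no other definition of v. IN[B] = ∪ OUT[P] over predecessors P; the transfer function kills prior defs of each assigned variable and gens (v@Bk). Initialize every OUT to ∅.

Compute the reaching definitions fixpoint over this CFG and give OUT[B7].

Converged values:
  B0:   IN={b@B0, c@B2, e@B1, f@B2}   OUT={b@B0, c@B0, e@B1, f@B0}
  B1:   IN={b@B0, c@B0, e@B1, f@B0}   OUT={b@B0, c@B0, e@B1, f@B0}
  B2:   IN={b@B0, c@B0, e@B1, f@B0}   OUT={b@B0, c@B2, e@B1, f@B2}
  B3:   IN={b@B0, c@B2, e@B1, f@B2}   OUT={b@B3, c@B2, d@B3, e@B1, f@B2}
  B4:   IN={b@B3, c@B2, d@B3, e@B1, f@B2}   OUT={b@B4, c@B4, d@B3, e@B4, f@B2}
  B5:   IN={b@B4, c@B4, d@B3, e@B4, f@B2}   OUT={a@B5, b@B5, c@B4, d@B3, e@B4, f@B5}
  B6:   IN={a@B5, b@B5, c@B4, d@B3, e@B4, f@B5}   OUT={a@B5, b@B5, c@B6, d@B3, e@B4, f@B5}
  B7:   IN={a@B5, b@B5, c@B6, d@B3, e@B4, f@B5}   OUT={a@B5, b@B5, c@B6, d@B3, e@B4, f@B5}

Merge at B7: IN[B7] = OUT[B6] = {a@B5, b@B5, c@B6, d@B3, e@B4, f@B5}
Applying B7's transfer function to that IN value gives OUT[B7] (row B7 above).

Answer: {a@B5, b@B5, c@B6, d@B3, e@B4, f@B5}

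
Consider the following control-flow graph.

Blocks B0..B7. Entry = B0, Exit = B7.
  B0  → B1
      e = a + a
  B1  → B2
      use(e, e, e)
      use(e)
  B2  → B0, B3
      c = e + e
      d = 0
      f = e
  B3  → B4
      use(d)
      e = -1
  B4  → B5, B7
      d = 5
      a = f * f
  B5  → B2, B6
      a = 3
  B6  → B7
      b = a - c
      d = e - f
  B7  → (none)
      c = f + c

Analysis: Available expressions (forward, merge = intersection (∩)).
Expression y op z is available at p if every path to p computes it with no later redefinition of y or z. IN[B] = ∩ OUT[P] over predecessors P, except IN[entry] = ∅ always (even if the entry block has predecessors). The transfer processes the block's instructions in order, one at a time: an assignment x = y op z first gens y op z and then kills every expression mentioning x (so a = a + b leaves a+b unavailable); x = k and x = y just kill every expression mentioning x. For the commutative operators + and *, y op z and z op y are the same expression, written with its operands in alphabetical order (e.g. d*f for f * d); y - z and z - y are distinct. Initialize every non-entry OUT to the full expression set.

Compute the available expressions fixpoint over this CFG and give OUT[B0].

Fixpoint table:
  B0:  IN={}  OUT={a+a}
  B1:  IN={a+a}  OUT={a+a}
  B2:  IN={}  OUT={e+e}
  B3:  IN={e+e}  OUT={}
  B4:  IN={}  OUT={f*f}
  B5:  IN={f*f}  OUT={f*f}
  B6:  IN={f*f}  OUT={a-c, e-f, f*f}
  B7:  IN={f*f}  OUT={f*f}

Merge at B0 (entry node, so the boundary value {} is joined with the incoming edge(s)): IN[B0] = {} ∩ OUT[B2] = {}
Applying B0's transfer function to that IN value gives OUT[B0] (row B0 above).

Answer: {a+a}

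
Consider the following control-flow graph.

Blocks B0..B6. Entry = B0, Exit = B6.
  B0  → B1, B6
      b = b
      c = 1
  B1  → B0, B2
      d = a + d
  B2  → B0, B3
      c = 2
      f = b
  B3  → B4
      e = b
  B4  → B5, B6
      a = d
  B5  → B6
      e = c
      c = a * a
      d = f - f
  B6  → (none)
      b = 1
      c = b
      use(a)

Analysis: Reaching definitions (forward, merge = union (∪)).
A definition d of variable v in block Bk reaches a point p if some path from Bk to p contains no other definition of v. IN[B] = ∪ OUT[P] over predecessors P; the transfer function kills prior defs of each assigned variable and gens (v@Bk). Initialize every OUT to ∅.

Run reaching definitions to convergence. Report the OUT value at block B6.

Converged values:
  B0:  IN={b@B0, c@B0, c@B2, d@B1, f@B2}  OUT={b@B0, c@B0, d@B1, f@B2}
  B1:  IN={b@B0, c@B0, d@B1, f@B2}  OUT={b@B0, c@B0, d@B1, f@B2}
  B2:  IN={b@B0, c@B0, d@B1, f@B2}  OUT={b@B0, c@B2, d@B1, f@B2}
  B3:  IN={b@B0, c@B2, d@B1, f@B2}  OUT={b@B0, c@B2, d@B1, e@B3, f@B2}
  B4:  IN={b@B0, c@B2, d@B1, e@B3, f@B2}  OUT={a@B4, b@B0, c@B2, d@B1, e@B3, f@B2}
  B5:  IN={a@B4, b@B0, c@B2, d@B1, e@B3, f@B2}  OUT={a@B4, b@B0, c@B5, d@B5, e@B5, f@B2}
  B6:  IN={a@B4, b@B0, c@B0, c@B2, c@B5, d@B1, d@B5, e@B3, e@B5, f@B2}  OUT={a@B4, b@B6, c@B6, d@B1, d@B5, e@B3, e@B5, f@B2}

Merge at B6: IN[B6] = OUT[B0] ⊔ OUT[B4] ⊔ OUT[B5] = {a@B4, b@B0, c@B0, c@B2, c@B5, d@B1, d@B5, e@B3, e@B5, f@B2}
Applying B6's transfer function to that IN value gives OUT[B6] (row B6 above).

Answer: {a@B4, b@B6, c@B6, d@B1, d@B5, e@B3, e@B5, f@B2}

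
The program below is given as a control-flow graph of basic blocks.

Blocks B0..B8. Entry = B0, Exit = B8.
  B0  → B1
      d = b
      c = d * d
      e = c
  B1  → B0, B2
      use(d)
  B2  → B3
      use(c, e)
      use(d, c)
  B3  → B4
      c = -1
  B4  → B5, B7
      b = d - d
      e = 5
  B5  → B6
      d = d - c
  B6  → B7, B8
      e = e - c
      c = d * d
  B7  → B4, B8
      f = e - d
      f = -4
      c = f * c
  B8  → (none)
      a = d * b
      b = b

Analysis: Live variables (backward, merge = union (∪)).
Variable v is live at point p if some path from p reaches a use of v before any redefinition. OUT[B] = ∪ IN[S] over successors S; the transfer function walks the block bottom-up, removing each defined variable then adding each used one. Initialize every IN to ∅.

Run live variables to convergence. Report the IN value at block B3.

Answer: {d}

Derivation:
Per-block solution:
  B0:  IN={b}  OUT={b, c, d, e}
  B1:  IN={b, c, d, e}  OUT={b, c, d, e}
  B2:  IN={c, d, e}  OUT={d}
  B3:  IN={d}  OUT={c, d}
  B4:  IN={c, d}  OUT={b, c, d, e}
  B5:  IN={b, c, d, e}  OUT={b, c, d, e}
  B6:  IN={b, c, d, e}  OUT={b, c, d, e}
  B7:  IN={b, c, d, e}  OUT={b, c, d}
  B8:  IN={b, d}  OUT={}

Merge at B3: OUT[B3] = IN[B4] = {c, d}
Applying B3's transfer function to that OUT value gives IN[B3] (row B3 above).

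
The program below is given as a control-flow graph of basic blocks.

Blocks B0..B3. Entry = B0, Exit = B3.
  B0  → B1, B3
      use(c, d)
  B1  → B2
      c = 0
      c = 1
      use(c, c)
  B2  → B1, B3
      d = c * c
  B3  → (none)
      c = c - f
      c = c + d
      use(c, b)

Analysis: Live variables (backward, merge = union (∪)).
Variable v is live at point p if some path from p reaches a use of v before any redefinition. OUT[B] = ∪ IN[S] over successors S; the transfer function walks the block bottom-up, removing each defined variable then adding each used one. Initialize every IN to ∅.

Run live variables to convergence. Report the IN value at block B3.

Answer: {b, c, d, f}

Derivation:
Converged values:
  B0:   IN={b, c, d, f}   OUT={b, c, d, f}
  B1:   IN={b, f}   OUT={b, c, f}
  B2:   IN={b, c, f}   OUT={b, c, d, f}
  B3:   IN={b, c, d, f}   OUT={}

B3 is the boundary node: OUT[B3] = {}
Applying B3's transfer function to that OUT value gives IN[B3] (row B3 above).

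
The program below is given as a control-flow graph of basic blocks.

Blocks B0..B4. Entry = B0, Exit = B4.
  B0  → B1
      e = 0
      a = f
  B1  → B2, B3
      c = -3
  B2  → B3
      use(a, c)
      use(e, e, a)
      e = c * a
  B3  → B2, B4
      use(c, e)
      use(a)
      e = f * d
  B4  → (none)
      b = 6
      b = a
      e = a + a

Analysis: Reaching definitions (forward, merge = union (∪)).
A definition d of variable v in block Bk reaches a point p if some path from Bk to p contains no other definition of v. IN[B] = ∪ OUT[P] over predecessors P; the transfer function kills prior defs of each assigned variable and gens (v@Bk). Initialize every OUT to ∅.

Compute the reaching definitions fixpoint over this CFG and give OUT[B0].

Answer: {a@B0, e@B0}

Trace:
Converged values:
  B0: | IN={} | OUT={a@B0, e@B0}
  B1: | IN={a@B0, e@B0} | OUT={a@B0, c@B1, e@B0}
  B2: | IN={a@B0, c@B1, e@B0, e@B3} | OUT={a@B0, c@B1, e@B2}
  B3: | IN={a@B0, c@B1, e@B0, e@B2} | OUT={a@B0, c@B1, e@B3}
  B4: | IN={a@B0, c@B1, e@B3} | OUT={a@B0, b@B4, c@B1, e@B4}

B0 is the boundary node: IN[B0] = {}
Applying B0's transfer function to that IN value gives OUT[B0] (row B0 above).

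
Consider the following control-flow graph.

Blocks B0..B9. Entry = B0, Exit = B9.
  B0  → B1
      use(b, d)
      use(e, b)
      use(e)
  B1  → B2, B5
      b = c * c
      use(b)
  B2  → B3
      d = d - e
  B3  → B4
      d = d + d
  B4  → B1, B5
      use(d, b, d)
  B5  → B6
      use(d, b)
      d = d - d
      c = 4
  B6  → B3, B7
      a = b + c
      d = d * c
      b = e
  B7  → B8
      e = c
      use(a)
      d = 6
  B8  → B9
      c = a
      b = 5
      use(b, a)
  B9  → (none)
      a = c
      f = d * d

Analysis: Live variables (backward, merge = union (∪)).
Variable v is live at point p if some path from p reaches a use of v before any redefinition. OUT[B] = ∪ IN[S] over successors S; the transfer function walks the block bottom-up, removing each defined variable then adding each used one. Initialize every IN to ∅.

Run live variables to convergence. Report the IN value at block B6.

Answer: {b, c, d, e}

Derivation:
Converged values:
  B0: | IN={b, c, d, e} | OUT={c, d, e}
  B1: | IN={c, d, e} | OUT={b, c, d, e}
  B2: | IN={b, c, d, e} | OUT={b, c, d, e}
  B3: | IN={b, c, d, e} | OUT={b, c, d, e}
  B4: | IN={b, c, d, e} | OUT={b, c, d, e}
  B5: | IN={b, d, e} | OUT={b, c, d, e}
  B6: | IN={b, c, d, e} | OUT={a, b, c, d, e}
  B7: | IN={a, c} | OUT={a, d}
  B8: | IN={a, d} | OUT={c, d}
  B9: | IN={c, d} | OUT={}

Merge at B6: OUT[B6] = IN[B3] ⊔ IN[B7] = {a, b, c, d, e}
Applying B6's transfer function to that OUT value gives IN[B6] (row B6 above).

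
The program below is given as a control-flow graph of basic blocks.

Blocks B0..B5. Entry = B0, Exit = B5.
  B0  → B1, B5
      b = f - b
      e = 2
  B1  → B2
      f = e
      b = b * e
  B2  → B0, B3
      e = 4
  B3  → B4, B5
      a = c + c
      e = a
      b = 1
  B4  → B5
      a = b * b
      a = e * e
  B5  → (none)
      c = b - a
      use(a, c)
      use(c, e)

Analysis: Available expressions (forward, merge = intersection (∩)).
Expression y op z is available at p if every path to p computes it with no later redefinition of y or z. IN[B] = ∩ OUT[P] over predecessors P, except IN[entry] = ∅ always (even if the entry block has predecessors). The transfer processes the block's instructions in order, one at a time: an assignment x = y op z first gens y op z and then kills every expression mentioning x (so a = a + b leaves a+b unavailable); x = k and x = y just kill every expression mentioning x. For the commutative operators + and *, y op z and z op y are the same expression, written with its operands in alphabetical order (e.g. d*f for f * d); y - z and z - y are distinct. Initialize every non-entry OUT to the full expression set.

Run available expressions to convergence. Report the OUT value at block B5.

Answer: {b-a}

Trace:
Per-block solution:
  B0:   IN={}   OUT={}
  B1:   IN={}   OUT={}
  B2:   IN={}   OUT={}
  B3:   IN={}   OUT={c+c}
  B4:   IN={c+c}   OUT={b*b, c+c, e*e}
  B5:   IN={}   OUT={b-a}

Merge at B5: IN[B5] = OUT[B0] ∩ OUT[B3] ∩ OUT[B4] = {}
Applying B5's transfer function to that IN value gives OUT[B5] (row B5 above).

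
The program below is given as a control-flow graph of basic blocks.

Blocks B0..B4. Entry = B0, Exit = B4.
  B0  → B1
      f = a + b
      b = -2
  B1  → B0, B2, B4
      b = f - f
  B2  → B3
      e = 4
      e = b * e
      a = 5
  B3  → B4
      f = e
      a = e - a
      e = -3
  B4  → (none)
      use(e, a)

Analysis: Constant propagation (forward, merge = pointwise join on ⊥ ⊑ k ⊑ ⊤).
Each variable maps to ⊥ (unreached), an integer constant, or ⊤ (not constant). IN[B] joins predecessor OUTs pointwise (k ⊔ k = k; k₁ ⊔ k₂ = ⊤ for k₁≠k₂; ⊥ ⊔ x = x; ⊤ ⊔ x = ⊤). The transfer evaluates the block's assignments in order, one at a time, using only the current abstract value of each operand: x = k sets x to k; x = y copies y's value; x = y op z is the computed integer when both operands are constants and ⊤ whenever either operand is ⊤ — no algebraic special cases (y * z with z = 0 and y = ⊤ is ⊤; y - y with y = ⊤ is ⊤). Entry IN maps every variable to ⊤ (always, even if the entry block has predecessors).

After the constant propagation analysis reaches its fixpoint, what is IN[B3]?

Answer: {a: 5, b: ⊤, c: ⊤, d: ⊤, e: ⊤, f: ⊤}

Derivation:
Fixpoint table:
  B0:  IN=(all ⊤)  OUT={b:-2; rest ⊤}
  B1:  IN={b:-2; rest ⊤}  OUT=(all ⊤)
  B2:  IN=(all ⊤)  OUT={a:5; rest ⊤}
  B3:  IN={a:5; rest ⊤}  OUT={e:-3; rest ⊤}
  B4:  IN=(all ⊤)  OUT=(all ⊤)

Merge at B3: IN[B3] = OUT[B2] = {a: 5, b: ⊤, c: ⊤, d: ⊤, e: ⊤, f: ⊤}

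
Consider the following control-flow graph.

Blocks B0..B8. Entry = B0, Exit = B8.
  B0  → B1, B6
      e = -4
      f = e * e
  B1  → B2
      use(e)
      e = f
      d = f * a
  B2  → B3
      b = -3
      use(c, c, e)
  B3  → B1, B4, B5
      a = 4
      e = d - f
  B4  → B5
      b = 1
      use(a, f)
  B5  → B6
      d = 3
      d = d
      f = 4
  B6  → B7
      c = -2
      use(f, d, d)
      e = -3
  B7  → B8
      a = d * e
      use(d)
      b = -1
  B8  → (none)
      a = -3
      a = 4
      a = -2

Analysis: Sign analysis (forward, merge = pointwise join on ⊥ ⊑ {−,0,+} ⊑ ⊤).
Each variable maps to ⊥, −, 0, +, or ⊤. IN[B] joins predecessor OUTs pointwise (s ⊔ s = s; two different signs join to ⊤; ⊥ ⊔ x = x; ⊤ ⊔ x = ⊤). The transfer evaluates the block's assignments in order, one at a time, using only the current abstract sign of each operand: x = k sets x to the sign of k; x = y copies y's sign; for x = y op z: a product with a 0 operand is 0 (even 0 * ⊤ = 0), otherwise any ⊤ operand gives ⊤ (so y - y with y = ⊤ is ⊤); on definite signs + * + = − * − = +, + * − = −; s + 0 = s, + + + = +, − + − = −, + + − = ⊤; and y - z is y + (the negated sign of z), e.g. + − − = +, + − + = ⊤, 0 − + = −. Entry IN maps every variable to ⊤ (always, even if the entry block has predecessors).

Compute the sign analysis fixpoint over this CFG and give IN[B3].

Answer: {a: ⊤, b: -, c: ⊤, d: ⊤, e: +, f: +}

Derivation:
Converged values:
  B0:   IN=(all ⊤)   OUT={e:-, f:+; rest ⊤}
  B1:   IN={f:+; rest ⊤}   OUT={e:+, f:+; rest ⊤}
  B2:   IN={e:+, f:+; rest ⊤}   OUT={b:-, e:+, f:+; rest ⊤}
  B3:   IN={b:-, e:+, f:+; rest ⊤}   OUT={a:+, b:-, f:+; rest ⊤}
  B4:   IN={a:+, b:-, f:+; rest ⊤}   OUT={a:+, b:+, f:+; rest ⊤}
  B5:   IN={a:+, f:+; rest ⊤}   OUT={a:+, d:+, f:+; rest ⊤}
  B6:   IN={f:+; rest ⊤}   OUT={c:-, e:-, f:+; rest ⊤}
  B7:   IN={c:-, e:-, f:+; rest ⊤}   OUT={b:-, c:-, e:-, f:+; rest ⊤}
  B8:   IN={b:-, c:-, e:-, f:+; rest ⊤}   OUT={a:-, b:-, c:-, e:-, f:+; rest ⊤}

Merge at B3: IN[B3] = OUT[B2] = {a: ⊤, b: -, c: ⊤, d: ⊤, e: +, f: +}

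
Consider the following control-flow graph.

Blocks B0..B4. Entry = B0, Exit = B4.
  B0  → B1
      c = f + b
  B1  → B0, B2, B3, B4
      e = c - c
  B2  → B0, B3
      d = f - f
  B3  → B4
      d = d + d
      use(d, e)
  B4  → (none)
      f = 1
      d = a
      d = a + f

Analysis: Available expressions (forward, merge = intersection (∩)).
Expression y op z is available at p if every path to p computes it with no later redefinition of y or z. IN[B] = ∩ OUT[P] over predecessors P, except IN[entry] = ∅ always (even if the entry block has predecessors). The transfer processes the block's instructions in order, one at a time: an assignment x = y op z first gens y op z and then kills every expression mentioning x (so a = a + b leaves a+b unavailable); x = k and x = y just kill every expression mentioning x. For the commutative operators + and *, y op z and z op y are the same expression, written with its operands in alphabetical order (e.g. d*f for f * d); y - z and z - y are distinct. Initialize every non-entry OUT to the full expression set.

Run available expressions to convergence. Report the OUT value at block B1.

Per-block solution:
  B0: | IN={} | OUT={b+f}
  B1: | IN={b+f} | OUT={b+f, c-c}
  B2: | IN={b+f, c-c} | OUT={b+f, c-c, f-f}
  B3: | IN={b+f, c-c} | OUT={b+f, c-c}
  B4: | IN={b+f, c-c} | OUT={a+f, c-c}

Merge at B1: IN[B1] = OUT[B0] = {b+f}
Applying B1's transfer function to that IN value gives OUT[B1] (row B1 above).

Answer: {b+f, c-c}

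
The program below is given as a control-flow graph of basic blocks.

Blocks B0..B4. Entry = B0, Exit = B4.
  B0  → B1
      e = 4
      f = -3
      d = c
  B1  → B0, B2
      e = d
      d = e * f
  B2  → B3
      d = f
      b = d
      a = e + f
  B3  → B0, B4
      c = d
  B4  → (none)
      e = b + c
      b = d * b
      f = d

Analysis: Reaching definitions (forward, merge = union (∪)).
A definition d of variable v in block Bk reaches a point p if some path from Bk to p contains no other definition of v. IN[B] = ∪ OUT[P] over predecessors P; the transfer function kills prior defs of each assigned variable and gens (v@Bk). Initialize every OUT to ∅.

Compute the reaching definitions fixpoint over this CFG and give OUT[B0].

Fixpoint table:
  B0:   IN={a@B2, b@B2, c@B3, d@B1, d@B2, e@B1, f@B0}   OUT={a@B2, b@B2, c@B3, d@B0, e@B0, f@B0}
  B1:   IN={a@B2, b@B2, c@B3, d@B0, e@B0, f@B0}   OUT={a@B2, b@B2, c@B3, d@B1, e@B1, f@B0}
  B2:   IN={a@B2, b@B2, c@B3, d@B1, e@B1, f@B0}   OUT={a@B2, b@B2, c@B3, d@B2, e@B1, f@B0}
  B3:   IN={a@B2, b@B2, c@B3, d@B2, e@B1, f@B0}   OUT={a@B2, b@B2, c@B3, d@B2, e@B1, f@B0}
  B4:   IN={a@B2, b@B2, c@B3, d@B2, e@B1, f@B0}   OUT={a@B2, b@B4, c@B3, d@B2, e@B4, f@B4}

Merge at B0 (entry node, so the boundary value {} is joined with the incoming edge(s)): IN[B0] = {} ⊔ OUT[B1] ⊔ OUT[B3] = {a@B2, b@B2, c@B3, d@B1, d@B2, e@B1, f@B0}
Applying B0's transfer function to that IN value gives OUT[B0] (row B0 above).

Answer: {a@B2, b@B2, c@B3, d@B0, e@B0, f@B0}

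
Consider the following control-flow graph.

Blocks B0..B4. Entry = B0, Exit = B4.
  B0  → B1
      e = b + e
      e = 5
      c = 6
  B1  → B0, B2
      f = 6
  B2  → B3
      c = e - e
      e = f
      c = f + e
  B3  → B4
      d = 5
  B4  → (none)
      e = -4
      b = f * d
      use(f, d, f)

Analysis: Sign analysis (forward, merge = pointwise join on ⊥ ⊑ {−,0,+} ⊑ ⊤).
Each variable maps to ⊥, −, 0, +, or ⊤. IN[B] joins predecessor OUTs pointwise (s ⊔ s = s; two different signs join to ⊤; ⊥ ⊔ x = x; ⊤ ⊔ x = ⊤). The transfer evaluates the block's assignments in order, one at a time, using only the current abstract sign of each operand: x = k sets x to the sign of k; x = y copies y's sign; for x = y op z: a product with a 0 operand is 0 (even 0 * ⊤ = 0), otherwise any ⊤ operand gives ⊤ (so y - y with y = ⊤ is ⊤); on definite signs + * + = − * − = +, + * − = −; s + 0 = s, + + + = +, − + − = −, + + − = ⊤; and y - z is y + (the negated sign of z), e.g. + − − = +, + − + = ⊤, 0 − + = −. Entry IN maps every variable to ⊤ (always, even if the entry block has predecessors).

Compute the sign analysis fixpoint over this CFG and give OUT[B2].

Answer: {a: ⊤, b: ⊤, c: +, d: ⊤, e: +, f: +}

Derivation:
Per-block solution:
  B0:  IN=(all ⊤)  OUT={c:+, e:+; rest ⊤}
  B1:  IN={c:+, e:+; rest ⊤}  OUT={c:+, e:+, f:+; rest ⊤}
  B2:  IN={c:+, e:+, f:+; rest ⊤}  OUT={c:+, e:+, f:+; rest ⊤}
  B3:  IN={c:+, e:+, f:+; rest ⊤}  OUT={c:+, d:+, e:+, f:+; rest ⊤}
  B4:  IN={c:+, d:+, e:+, f:+; rest ⊤}  OUT={b:+, c:+, d:+, e:-, f:+; rest ⊤}

Merge at B2: IN[B2] = OUT[B1] = {a: ⊤, b: ⊤, c: +, d: ⊤, e: +, f: +}
Applying B2's transfer function to that IN value gives OUT[B2] (row B2 above).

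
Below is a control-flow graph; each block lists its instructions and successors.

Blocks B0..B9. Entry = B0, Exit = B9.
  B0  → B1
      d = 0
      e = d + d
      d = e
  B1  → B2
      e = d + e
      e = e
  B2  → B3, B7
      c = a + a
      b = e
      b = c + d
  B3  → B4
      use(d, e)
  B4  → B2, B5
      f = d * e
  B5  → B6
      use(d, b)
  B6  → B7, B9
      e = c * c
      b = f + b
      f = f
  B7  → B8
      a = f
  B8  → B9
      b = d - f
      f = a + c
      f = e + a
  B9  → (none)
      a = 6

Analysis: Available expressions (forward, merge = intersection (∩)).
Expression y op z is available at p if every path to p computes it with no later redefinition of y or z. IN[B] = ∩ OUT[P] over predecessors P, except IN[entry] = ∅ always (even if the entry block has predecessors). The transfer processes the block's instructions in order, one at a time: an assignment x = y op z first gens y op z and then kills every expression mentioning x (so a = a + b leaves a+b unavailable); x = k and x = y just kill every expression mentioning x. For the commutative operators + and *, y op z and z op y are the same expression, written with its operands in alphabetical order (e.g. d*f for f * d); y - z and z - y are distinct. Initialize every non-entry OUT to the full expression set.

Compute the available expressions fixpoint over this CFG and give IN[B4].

Answer: {a+a, c+d}

Trace:
Converged values:
  B0:  IN={}  OUT={}
  B1:  IN={}  OUT={}
  B2:  IN={}  OUT={a+a, c+d}
  B3:  IN={a+a, c+d}  OUT={a+a, c+d}
  B4:  IN={a+a, c+d}  OUT={a+a, c+d, d*e}
  B5:  IN={a+a, c+d, d*e}  OUT={a+a, c+d, d*e}
  B6:  IN={a+a, c+d, d*e}  OUT={a+a, c*c, c+d}
  B7:  IN={a+a, c+d}  OUT={c+d}
  B8:  IN={c+d}  OUT={a+c, a+e, c+d}
  B9:  IN={c+d}  OUT={c+d}

Merge at B4: IN[B4] = OUT[B3] = {a+a, c+d}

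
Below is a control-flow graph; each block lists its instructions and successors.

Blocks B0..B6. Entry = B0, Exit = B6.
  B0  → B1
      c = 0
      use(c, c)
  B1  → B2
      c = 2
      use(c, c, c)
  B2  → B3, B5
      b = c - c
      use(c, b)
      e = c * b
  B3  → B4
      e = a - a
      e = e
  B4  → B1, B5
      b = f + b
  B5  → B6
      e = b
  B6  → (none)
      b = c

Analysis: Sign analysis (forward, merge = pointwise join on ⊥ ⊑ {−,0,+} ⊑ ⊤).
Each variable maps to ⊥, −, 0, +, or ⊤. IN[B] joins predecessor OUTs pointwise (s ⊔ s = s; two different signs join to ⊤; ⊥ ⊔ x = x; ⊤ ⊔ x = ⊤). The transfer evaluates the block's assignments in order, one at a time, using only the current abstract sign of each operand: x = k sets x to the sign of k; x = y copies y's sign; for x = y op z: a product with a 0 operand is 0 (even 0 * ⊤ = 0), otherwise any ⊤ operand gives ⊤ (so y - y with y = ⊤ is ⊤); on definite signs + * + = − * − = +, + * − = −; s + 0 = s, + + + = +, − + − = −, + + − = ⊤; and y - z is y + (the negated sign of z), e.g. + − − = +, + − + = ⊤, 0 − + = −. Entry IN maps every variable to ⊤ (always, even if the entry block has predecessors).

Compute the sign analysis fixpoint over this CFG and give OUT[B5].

Answer: {a: ⊤, b: ⊤, c: +, d: ⊤, e: ⊤, f: ⊤}

Derivation:
Converged values:
  B0:   IN=(all ⊤)   OUT={c:0; rest ⊤}
  B1:   IN=(all ⊤)   OUT={c:+; rest ⊤}
  B2:   IN={c:+; rest ⊤}   OUT={c:+; rest ⊤}
  B3:   IN={c:+; rest ⊤}   OUT={c:+; rest ⊤}
  B4:   IN={c:+; rest ⊤}   OUT={c:+; rest ⊤}
  B5:   IN={c:+; rest ⊤}   OUT={c:+; rest ⊤}
  B6:   IN={c:+; rest ⊤}   OUT={b:+, c:+; rest ⊤}

Merge at B5: IN[B5] = OUT[B2] ⊔ OUT[B4] = {a: ⊤, b: ⊤, c: +, d: ⊤, e: ⊤, f: ⊤}
Applying B5's transfer function to that IN value gives OUT[B5] (row B5 above).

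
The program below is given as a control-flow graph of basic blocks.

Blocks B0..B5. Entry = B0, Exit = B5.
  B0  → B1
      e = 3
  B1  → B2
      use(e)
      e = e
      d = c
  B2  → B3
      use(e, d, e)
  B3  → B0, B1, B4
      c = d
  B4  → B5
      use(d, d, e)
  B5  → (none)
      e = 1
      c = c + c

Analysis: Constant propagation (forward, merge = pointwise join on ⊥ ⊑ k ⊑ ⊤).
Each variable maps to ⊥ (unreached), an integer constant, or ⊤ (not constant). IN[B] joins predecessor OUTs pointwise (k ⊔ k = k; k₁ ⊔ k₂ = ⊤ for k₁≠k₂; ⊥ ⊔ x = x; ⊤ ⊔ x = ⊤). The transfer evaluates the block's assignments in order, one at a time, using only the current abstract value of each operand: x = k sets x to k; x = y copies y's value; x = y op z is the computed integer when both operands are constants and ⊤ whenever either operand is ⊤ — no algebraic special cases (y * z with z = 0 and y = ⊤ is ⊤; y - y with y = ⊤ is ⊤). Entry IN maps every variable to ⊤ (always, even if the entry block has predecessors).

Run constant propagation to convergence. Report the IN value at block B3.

Answer: {a: ⊤, b: ⊤, c: ⊤, d: ⊤, e: 3, f: ⊤}

Derivation:
Fixpoint table:
  B0: | IN=(all ⊤) | OUT={e:3; rest ⊤}
  B1: | IN={e:3; rest ⊤} | OUT={e:3; rest ⊤}
  B2: | IN={e:3; rest ⊤} | OUT={e:3; rest ⊤}
  B3: | IN={e:3; rest ⊤} | OUT={e:3; rest ⊤}
  B4: | IN={e:3; rest ⊤} | OUT={e:3; rest ⊤}
  B5: | IN={e:3; rest ⊤} | OUT={e:1; rest ⊤}

Merge at B3: IN[B3] = OUT[B2] = {a: ⊤, b: ⊤, c: ⊤, d: ⊤, e: 3, f: ⊤}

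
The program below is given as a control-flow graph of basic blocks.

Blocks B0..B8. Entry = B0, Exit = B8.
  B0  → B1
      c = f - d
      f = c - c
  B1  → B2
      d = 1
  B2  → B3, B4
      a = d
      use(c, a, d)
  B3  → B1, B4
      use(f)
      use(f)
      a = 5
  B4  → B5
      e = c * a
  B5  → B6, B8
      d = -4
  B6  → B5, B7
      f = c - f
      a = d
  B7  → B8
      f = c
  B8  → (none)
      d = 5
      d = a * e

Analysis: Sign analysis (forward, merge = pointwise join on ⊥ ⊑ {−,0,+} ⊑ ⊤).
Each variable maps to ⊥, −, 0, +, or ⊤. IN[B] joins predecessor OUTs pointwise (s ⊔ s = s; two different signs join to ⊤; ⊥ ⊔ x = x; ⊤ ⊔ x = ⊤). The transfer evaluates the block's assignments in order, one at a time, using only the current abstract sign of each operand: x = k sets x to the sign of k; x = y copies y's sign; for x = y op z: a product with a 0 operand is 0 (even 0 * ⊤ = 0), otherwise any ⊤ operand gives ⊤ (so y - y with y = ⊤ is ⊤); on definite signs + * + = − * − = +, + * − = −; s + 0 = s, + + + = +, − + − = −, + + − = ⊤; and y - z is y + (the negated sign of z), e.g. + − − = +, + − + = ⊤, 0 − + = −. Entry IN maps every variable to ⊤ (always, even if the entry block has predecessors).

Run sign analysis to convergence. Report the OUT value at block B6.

Per-block solution:
  B0: | IN=(all ⊤) | OUT=(all ⊤)
  B1: | IN=(all ⊤) | OUT={d:+; rest ⊤}
  B2: | IN={d:+; rest ⊤} | OUT={a:+, d:+; rest ⊤}
  B3: | IN={a:+, d:+; rest ⊤} | OUT={a:+, d:+; rest ⊤}
  B4: | IN={a:+, d:+; rest ⊤} | OUT={a:+, d:+; rest ⊤}
  B5: | IN=(all ⊤) | OUT={d:-; rest ⊤}
  B6: | IN={d:-; rest ⊤} | OUT={a:-, d:-; rest ⊤}
  B7: | IN={a:-, d:-; rest ⊤} | OUT={a:-, d:-; rest ⊤}
  B8: | IN={d:-; rest ⊤} | OUT=(all ⊤)

Merge at B6: IN[B6] = OUT[B5] = {a: ⊤, b: ⊤, c: ⊤, d: -, e: ⊤, f: ⊤}
Applying B6's transfer function to that IN value gives OUT[B6] (row B6 above).

Answer: {a: -, b: ⊤, c: ⊤, d: -, e: ⊤, f: ⊤}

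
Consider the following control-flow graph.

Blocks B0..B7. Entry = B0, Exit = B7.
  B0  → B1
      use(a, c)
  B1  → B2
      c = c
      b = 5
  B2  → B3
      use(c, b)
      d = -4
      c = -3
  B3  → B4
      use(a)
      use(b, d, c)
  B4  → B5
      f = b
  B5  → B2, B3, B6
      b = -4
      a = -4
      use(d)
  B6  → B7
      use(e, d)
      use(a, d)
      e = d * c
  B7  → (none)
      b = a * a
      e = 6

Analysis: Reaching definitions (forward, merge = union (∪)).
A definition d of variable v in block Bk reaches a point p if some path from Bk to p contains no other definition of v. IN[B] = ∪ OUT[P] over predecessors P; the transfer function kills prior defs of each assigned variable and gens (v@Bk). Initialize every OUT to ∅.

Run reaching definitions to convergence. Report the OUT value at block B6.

Fixpoint table:
  B0:   IN={}   OUT={}
  B1:   IN={}   OUT={b@B1, c@B1}
  B2:   IN={a@B5, b@B1, b@B5, c@B1, c@B2, d@B2, f@B4}   OUT={a@B5, b@B1, b@B5, c@B2, d@B2, f@B4}
  B3:   IN={a@B5, b@B1, b@B5, c@B2, d@B2, f@B4}   OUT={a@B5, b@B1, b@B5, c@B2, d@B2, f@B4}
  B4:   IN={a@B5, b@B1, b@B5, c@B2, d@B2, f@B4}   OUT={a@B5, b@B1, b@B5, c@B2, d@B2, f@B4}
  B5:   IN={a@B5, b@B1, b@B5, c@B2, d@B2, f@B4}   OUT={a@B5, b@B5, c@B2, d@B2, f@B4}
  B6:   IN={a@B5, b@B5, c@B2, d@B2, f@B4}   OUT={a@B5, b@B5, c@B2, d@B2, e@B6, f@B4}
  B7:   IN={a@B5, b@B5, c@B2, d@B2, e@B6, f@B4}   OUT={a@B5, b@B7, c@B2, d@B2, e@B7, f@B4}

Merge at B6: IN[B6] = OUT[B5] = {a@B5, b@B5, c@B2, d@B2, f@B4}
Applying B6's transfer function to that IN value gives OUT[B6] (row B6 above).

Answer: {a@B5, b@B5, c@B2, d@B2, e@B6, f@B4}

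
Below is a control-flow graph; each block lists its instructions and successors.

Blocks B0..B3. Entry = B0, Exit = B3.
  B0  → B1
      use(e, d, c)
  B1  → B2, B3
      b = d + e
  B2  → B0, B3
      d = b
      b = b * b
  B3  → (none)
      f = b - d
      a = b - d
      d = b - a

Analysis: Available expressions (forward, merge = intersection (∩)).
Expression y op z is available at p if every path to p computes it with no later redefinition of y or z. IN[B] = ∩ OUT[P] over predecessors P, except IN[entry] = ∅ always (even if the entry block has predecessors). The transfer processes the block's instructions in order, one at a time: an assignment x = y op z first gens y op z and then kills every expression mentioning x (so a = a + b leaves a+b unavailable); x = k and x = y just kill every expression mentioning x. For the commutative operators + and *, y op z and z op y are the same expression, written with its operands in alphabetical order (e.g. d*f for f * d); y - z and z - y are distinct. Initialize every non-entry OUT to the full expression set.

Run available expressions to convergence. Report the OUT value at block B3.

Fixpoint table:
  B0:  IN={}  OUT={}
  B1:  IN={}  OUT={d+e}
  B2:  IN={d+e}  OUT={}
  B3:  IN={}  OUT={b-a}

Merge at B3: IN[B3] = OUT[B1] ∩ OUT[B2] = {}
Applying B3's transfer function to that IN value gives OUT[B3] (row B3 above).

Answer: {b-a}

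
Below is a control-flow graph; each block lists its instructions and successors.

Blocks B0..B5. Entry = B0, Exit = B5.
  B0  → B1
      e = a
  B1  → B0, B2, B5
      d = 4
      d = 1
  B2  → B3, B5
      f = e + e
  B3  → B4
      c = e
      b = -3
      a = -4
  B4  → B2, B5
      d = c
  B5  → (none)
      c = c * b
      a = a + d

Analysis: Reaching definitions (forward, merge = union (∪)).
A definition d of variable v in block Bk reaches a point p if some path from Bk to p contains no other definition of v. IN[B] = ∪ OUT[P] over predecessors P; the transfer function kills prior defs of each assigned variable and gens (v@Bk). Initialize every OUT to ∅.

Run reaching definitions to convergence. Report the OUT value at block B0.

Answer: {d@B1, e@B0}

Derivation:
Converged values:
  B0:  IN={d@B1, e@B0}  OUT={d@B1, e@B0}
  B1:  IN={d@B1, e@B0}  OUT={d@B1, e@B0}
  B2:  IN={a@B3, b@B3, c@B3, d@B1, d@B4, e@B0, f@B2}  OUT={a@B3, b@B3, c@B3, d@B1, d@B4, e@B0, f@B2}
  B3:  IN={a@B3, b@B3, c@B3, d@B1, d@B4, e@B0, f@B2}  OUT={a@B3, b@B3, c@B3, d@B1, d@B4, e@B0, f@B2}
  B4:  IN={a@B3, b@B3, c@B3, d@B1, d@B4, e@B0, f@B2}  OUT={a@B3, b@B3, c@B3, d@B4, e@B0, f@B2}
  B5:  IN={a@B3, b@B3, c@B3, d@B1, d@B4, e@B0, f@B2}  OUT={a@B5, b@B3, c@B5, d@B1, d@B4, e@B0, f@B2}

Merge at B0 (entry node, so the boundary value {} is joined with the incoming edge(s)): IN[B0] = {} ⊔ OUT[B1] = {d@B1, e@B0}
Applying B0's transfer function to that IN value gives OUT[B0] (row B0 above).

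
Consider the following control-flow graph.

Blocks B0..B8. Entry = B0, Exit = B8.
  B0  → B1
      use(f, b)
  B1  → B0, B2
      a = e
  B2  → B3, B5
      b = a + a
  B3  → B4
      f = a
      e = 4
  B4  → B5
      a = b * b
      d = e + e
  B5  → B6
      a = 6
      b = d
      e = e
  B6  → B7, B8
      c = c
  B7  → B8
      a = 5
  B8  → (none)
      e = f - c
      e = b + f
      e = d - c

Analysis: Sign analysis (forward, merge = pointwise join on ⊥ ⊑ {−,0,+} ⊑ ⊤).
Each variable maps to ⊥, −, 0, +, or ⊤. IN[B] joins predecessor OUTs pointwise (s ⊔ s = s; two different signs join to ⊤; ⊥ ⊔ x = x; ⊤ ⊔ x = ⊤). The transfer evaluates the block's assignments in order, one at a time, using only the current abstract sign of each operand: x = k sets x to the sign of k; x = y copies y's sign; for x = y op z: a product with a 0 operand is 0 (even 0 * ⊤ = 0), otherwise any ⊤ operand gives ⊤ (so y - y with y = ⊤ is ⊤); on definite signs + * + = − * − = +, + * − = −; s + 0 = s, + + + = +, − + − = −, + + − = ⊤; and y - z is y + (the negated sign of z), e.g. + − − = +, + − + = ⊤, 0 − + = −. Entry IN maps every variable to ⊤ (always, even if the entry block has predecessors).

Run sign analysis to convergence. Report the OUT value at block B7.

Fixpoint table:
  B0: | IN=(all ⊤) | OUT=(all ⊤)
  B1: | IN=(all ⊤) | OUT=(all ⊤)
  B2: | IN=(all ⊤) | OUT=(all ⊤)
  B3: | IN=(all ⊤) | OUT={e:+; rest ⊤}
  B4: | IN={e:+; rest ⊤} | OUT={d:+, e:+; rest ⊤}
  B5: | IN=(all ⊤) | OUT={a:+; rest ⊤}
  B6: | IN={a:+; rest ⊤} | OUT={a:+; rest ⊤}
  B7: | IN={a:+; rest ⊤} | OUT={a:+; rest ⊤}
  B8: | IN={a:+; rest ⊤} | OUT={a:+; rest ⊤}

Merge at B7: IN[B7] = OUT[B6] = {a: +, b: ⊤, c: ⊤, d: ⊤, e: ⊤, f: ⊤}
Applying B7's transfer function to that IN value gives OUT[B7] (row B7 above).

Answer: {a: +, b: ⊤, c: ⊤, d: ⊤, e: ⊤, f: ⊤}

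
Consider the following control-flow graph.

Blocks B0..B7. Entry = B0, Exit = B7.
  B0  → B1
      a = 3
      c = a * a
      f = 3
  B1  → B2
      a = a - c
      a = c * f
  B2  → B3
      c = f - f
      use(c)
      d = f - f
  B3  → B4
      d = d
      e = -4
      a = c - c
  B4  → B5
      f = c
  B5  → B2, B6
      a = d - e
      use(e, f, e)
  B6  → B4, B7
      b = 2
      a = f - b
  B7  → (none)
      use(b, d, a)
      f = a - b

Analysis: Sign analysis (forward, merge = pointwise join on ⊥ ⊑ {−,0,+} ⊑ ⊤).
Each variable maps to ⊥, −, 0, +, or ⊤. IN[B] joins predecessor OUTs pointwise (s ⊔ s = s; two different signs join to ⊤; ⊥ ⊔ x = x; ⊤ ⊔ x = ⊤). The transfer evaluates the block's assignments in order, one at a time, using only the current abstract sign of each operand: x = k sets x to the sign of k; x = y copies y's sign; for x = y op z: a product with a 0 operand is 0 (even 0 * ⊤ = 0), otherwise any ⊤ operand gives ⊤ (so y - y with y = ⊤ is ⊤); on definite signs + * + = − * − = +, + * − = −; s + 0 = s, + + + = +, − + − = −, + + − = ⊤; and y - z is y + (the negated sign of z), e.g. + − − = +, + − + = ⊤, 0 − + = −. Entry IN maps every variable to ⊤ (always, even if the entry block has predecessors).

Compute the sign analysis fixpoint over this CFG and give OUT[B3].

Converged values:
  B0: | IN=(all ⊤) | OUT={a:+, c:+, f:+; rest ⊤}
  B1: | IN={a:+, c:+, f:+; rest ⊤} | OUT={a:+, c:+, f:+; rest ⊤}
  B2: | IN=(all ⊤) | OUT=(all ⊤)
  B3: | IN=(all ⊤) | OUT={e:-; rest ⊤}
  B4: | IN={e:-; rest ⊤} | OUT={e:-; rest ⊤}
  B5: | IN={e:-; rest ⊤} | OUT={e:-; rest ⊤}
  B6: | IN={e:-; rest ⊤} | OUT={b:+, e:-; rest ⊤}
  B7: | IN={b:+, e:-; rest ⊤} | OUT={b:+, e:-; rest ⊤}

Merge at B3: IN[B3] = OUT[B2] = {a: ⊤, b: ⊤, c: ⊤, d: ⊤, e: ⊤, f: ⊤}
Applying B3's transfer function to that IN value gives OUT[B3] (row B3 above).

Answer: {a: ⊤, b: ⊤, c: ⊤, d: ⊤, e: -, f: ⊤}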